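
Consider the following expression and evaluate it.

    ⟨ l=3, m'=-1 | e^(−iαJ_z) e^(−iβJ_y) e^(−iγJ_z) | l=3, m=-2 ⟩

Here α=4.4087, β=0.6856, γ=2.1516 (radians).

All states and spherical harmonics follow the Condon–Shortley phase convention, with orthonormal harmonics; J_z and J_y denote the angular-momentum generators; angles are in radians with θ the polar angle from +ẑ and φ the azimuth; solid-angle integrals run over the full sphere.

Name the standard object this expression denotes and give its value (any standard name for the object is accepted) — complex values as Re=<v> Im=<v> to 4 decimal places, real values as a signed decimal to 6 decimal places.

This is a Wigner D-matrix element — the rotation-matrix element ⟨l m'| R(α,β,γ) |l m⟩ in the angular-momentum basis.
Split into d^3_{-1,-2}(β=0.6856) × two z-phases.
c=cos(0.685600/2)=0.941817, s=sin(0.685600/2)=0.336125; N=√[2·24·1·120]=75.894664
The bounds max(0,m−m')=0 and min(l+m,l−m')=1 give 2 terms
  k=0: (−1)^1·75.8947/(24)·0.9418^5·0.3361^1 = -0.787652
  k=1: (−1)^2·75.8947/(12)·0.9418^3·0.3361^3 = +0.200648
d^3_{-1,-2}(0.6856) = -0.787652 +0.200648 = -0.587005
Attach z-rotation phases: D = e^{-i(-1)(4.4087)}·(-0.587005)·e^{-i(-2)(2.1516)} = +0.444059-0.383909i

Wigner D-matrix element, Re=0.4441 Im=-0.3839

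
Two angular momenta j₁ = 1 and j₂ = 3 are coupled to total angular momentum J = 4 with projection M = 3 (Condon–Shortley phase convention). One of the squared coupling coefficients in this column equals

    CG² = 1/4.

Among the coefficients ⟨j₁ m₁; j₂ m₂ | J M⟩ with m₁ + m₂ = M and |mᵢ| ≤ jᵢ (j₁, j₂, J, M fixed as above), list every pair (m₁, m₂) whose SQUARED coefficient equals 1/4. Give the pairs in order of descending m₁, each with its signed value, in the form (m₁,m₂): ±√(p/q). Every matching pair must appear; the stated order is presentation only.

Admissible pairs with m₁+m₂ = M = 3: (0,3), (1,2)
  (m₁,m₂)=(1,2): CG² = 3/4, CG = +√(3/4)
  (m₁,m₂)=(0,3): CG² = 1/4, CG = +√(1/4)   ← matches the target
Pairs with CG² = 1/4: (0,3): +√(1/4)

(0,3): +√(1/4)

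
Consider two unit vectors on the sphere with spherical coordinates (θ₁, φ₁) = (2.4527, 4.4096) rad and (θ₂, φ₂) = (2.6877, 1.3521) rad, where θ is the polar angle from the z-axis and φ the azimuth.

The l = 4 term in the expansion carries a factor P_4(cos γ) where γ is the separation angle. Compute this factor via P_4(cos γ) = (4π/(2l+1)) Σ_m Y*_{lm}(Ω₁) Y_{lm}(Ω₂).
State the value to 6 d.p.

Term-by-term m-sum for l=4 (normalisation 4π/9 = 1.396263):
  term(m=-4) = +0.001116-0.000390i   from Y*(Ω₁)=+0.025432-0.067638i, Y(Ω₂)=+0.010487+0.012552i
  term(m=-3) = -0.022791+0.005875i   from Y*(Ω₁)=-0.195705-0.152651i, Y(Ω₂)=+0.057848-0.075141i
  term(m=-2) = +0.126511-0.021480i   from Y*(Ω₁)=-0.352464+0.244031i, Y(Ω₂)=-0.271150-0.126789i
  term(m=-1) = -0.134083+0.011302i   from Y*(Ω₁)=+0.081085+0.259560i, Y(Ω₂)=-0.107356+0.483041i
  term(m=+0) = -0.043937-0.000000i   from Y*(Ω₁)=-0.259019-0.000000i, Y(Ω₂)=+0.169628+0.000000i
  term(m=+1) = -0.134083-0.011302i   from Y*(Ω₁)=-0.081085+0.259560i, Y(Ω₂)=+0.107356+0.483041i
  term(m=+2) = +0.126511+0.021480i   from Y*(Ω₁)=-0.352464-0.244031i, Y(Ω₂)=-0.271150+0.126789i
  term(m=+3) = -0.022791-0.005875i   from Y*(Ω₁)=+0.195705-0.152651i, Y(Ω₂)=-0.057848-0.075141i
  term(m=+4) = +0.001116+0.000390i   from Y*(Ω₁)=+0.025432+0.067638i, Y(Ω₂)=+0.010487-0.012552i
Accumulated sum -0.102433+0.000000i; after 4π/(2l+1) scaling, -0.143023+0.000000i ⇒ P_4 = -0.143023

-0.143023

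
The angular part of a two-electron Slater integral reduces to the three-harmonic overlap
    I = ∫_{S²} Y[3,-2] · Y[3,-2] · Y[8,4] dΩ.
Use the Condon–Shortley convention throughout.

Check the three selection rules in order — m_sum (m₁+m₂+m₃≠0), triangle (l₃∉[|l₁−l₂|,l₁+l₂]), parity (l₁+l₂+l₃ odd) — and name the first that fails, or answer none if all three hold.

triangle

azimuthal sum: -2 − 2 + 4 = 0  ✓
l₃ must lie in [0,6]; have l₃=8  ✗
L = 3 + 3 + 8 = 14 (even)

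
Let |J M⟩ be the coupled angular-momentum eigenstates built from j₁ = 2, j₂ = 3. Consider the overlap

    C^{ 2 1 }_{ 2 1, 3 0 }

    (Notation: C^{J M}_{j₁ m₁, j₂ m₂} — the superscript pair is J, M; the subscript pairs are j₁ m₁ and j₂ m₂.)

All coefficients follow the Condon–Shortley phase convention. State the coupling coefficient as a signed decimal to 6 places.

triangle: 3!*1!*3!/8! = 36/40320
(j±m)!: 3!*1!*3!*3!*3!*1! = 1296
prefactor² = (2J+1)*Δ*N² = 81/14
  k=0: +1/(0!*3!*1!*3!*0!*0!) = 1/36
  k=1: −1/(1!*2!*0!*2!*1!*1!) = -1/4
Σ = -2/9  ⇒  CG² = 81/14*(-2/9)² = 2/7
CG = −√(2/7) = -0.534522

-0.534522  (= −√(2/7))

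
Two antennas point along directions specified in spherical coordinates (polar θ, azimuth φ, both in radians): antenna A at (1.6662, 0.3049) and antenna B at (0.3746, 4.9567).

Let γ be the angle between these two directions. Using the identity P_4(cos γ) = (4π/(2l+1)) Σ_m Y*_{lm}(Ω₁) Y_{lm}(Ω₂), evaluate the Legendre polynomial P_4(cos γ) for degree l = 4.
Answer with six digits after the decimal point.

0.329696

Term-by-term m-sum for l=4 (normalisation 4π/9 = 1.396263):
  m=-4: Y*=0.14949 + 0.40801j  Y=0.00444 - 0.00658j  product 0.00335 + 0.00083j
  m=-3: Y*=-0.07175 - 0.09319j  Y=-0.03818 - 0.04241j  product -0.00121 + 0.00660j
  m=-2: Y*=-0.25448 - 0.17779j  Y=-0.20021 + 0.10644j  product 0.06987 + 0.00851j
  m=-1: Y*=0.12566 + 0.03955j  Y=0.11935 + 0.47876j  product -0.00394 + 0.06488j
  m=+0: Y*=0.28886 + 0.00000j  Y=0.34613 + 0.00000j  product 0.09999 + 0.00000j
  m=+1: Y*=-0.12566 + 0.03955j  Y=-0.11935 + 0.47876j  product -0.00394 - 0.06488j
  m=+2: Y*=-0.25448 + 0.17779j  Y=-0.20021 - 0.10644j  product 0.06987 - 0.00851j
  m=+3: Y*=0.07175 - 0.09319j  Y=0.03818 - 0.04241j  product -0.00121 - 0.00660j
  m=+4: Y*=0.14949 - 0.40801j  Y=0.00444 + 0.00658j  product 0.00335 - 0.00083j
Σ over m = 0.23613 - 0.00000j; ×(4π/9) → 0.32970 - 0.00000j. Real part: 0.329696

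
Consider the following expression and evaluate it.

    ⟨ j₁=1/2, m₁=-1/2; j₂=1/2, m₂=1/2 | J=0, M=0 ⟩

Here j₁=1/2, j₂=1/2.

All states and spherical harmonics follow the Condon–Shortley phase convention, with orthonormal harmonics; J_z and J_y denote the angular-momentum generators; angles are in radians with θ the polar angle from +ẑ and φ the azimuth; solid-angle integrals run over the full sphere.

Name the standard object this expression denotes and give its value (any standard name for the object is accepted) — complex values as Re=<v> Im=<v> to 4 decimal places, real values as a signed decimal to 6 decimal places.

This is a Clebsch–Gordan (vector-coupling) coefficient.
√[1·1!0!0!/2! · 0!1!1!0!0!0!] = √(1/2)
  +(−1)^1/∏(1,0,0,0,0,0)! = -1  (running -1)
⟨..|..⟩ = √(1/2)·(-1) = -0.707107

Clebsch–Gordan coefficient, −√(1/2) ≈ -0.707107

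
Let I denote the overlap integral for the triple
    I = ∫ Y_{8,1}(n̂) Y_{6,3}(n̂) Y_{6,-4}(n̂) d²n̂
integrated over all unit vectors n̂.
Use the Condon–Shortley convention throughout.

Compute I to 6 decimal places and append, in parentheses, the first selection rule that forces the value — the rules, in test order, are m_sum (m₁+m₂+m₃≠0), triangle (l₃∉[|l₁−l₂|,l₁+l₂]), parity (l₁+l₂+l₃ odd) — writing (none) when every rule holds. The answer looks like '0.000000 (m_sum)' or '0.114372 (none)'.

Rules hold: Σm=0, L=20 even, 2≤6≤14.
N = 17·13·13 = 2873
Δ = 8!·8!·4!/21! = 1/1309458150
Racah Σ t=2..6: t=2:+1/49766400 t=3:−1/3110400 t=4:+1/1327104 t=5:−1/3110400 t=6:+1/49766400 = 1/6635520
⇒ 3j(8 6 6; 0 0 0)² = 350/46189, sgn +1
Racah Σ t=5..7: t=5:−1/24883200 t=6:+1/43545600 t=7:−1/812851200 = -1/54190080
⇒ 3j(8 6 6; 1 3 -4)² = 2430/323323, sgn -1
4πI² = N·(3j₀)²·(3jₘ)² = 121500/742577
I = -1·√(0.163619/4π) = -0.11410705
No selection rule forces the value: the integral is nonzero (none).

-0.114107 (none)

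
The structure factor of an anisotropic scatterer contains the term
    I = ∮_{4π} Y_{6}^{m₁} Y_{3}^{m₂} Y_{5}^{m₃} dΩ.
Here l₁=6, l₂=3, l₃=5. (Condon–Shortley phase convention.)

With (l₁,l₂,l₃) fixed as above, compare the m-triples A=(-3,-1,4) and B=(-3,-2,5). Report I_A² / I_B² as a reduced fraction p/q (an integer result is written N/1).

4/1

l's match ⇒ only the (l;m) 3-j factors differ between A and B.
A: triangle coeff Δ(6,3,5) = 1/675675; Σ_t [1,2]: t=1:−1/241920 t=2:+1/40320 = 1/48384; (3j)²=24/1001 [(6 3 5; -3 -1 4)], sign=-1
B: triangle coeff Δ(6,3,5) = 1/675675; Σ_t [1,1]: t=1:−1/483840 = -1/483840; (3j)²=6/1001 [(6 3 5; -3 -2 5)], sign=-1
I_A²/I_B² = (24/1001)/(6/1001) = 4/1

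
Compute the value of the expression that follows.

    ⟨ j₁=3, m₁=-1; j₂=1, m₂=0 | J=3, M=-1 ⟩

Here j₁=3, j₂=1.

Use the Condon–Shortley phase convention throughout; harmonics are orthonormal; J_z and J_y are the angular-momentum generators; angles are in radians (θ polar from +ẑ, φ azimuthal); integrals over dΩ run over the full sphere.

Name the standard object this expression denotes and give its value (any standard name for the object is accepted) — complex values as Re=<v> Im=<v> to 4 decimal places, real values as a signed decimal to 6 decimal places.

This is a Clebsch–Gordan (vector-coupling) coefficient.
j₁+j₂−J=1  J+j₁−j₂=5  J−j₁+j₂=1  j₁+j₂+J+1=8
(j₁±m₁, j₂±m₂, J±M) = (2,4,1,1,2,4)
P² = 48
sum k=0..1:
  [0] +1/24 = 1/24
  [1] −1/12 = -1/12
S = -1/24
C² = P²·S² = 1/12 ; C = -0.288675

Clebsch–Gordan coefficient, −√(1/12) ≈ -0.288675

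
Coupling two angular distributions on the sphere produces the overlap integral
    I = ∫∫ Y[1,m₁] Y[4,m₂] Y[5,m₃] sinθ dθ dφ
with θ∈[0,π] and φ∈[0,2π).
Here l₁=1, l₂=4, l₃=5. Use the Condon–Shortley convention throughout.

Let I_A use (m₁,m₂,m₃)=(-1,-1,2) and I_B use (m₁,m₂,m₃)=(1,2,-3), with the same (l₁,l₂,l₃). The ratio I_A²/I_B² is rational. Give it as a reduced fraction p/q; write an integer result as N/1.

3/4

Shared (l₁,l₂,l₃)=(1,4,5): N and (l;000)² cancel in I_A²/I_B².
A: Δ = 0!·2!·8!/11! = 1/495; Racah Σ t=0..0: t=0:+1/1440 = 1/1440; ⇒ 3j(1 4 5; -1 -1 2)² = 7/165, sgn -1
B: Δ = 0!·2!·8!/11! = 1/495; Racah Σ t=0..0: t=0:+1/2880 = 1/2880; ⇒ 3j(1 4 5; 1 2 -3)² = 28/495, sgn +1
I_A²/I_B² = (7/165)/(28/495) = 3/4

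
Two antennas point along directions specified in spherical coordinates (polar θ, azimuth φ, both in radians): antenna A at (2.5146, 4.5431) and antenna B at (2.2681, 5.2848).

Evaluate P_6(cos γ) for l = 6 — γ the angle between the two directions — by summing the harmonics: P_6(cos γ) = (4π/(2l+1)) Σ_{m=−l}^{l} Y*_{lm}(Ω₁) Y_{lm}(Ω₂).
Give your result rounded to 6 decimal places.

Expand P_6 via completeness: Σ_{m} conj(Y_{6,m}) at Ω₁ times Y_{6,m} at Ω₂ —
  [-6]  conj(Y_{6,-6})(Ω₁) = (-0.010384, 0.016747) ; Y_{6,-6}(Ω₂) = (0.093855, -0.028301) ; Δ = (-0.000501, 0.001866)
  [-5]  conj(Y_{6,-5})(Ω₁) = (0.070559, 0.062431) ; Y_{6,-5}(Ω₂) = (-0.078487, 0.273423) ; Δ = (-0.022608, 0.014393)
  [-4]  conj(Y_{6,-4})(Ω₁) = (0.204726, -0.164593) ; Y_{6,-4}(Ω₂) = (-0.286880, -0.327851) ; Δ = (-0.112694, -0.019901)
  [-3]  conj(Y_{6,-3})(Ω₁) = (-0.218297, -0.392224) ; Y_{6,-3}(Ω₂) = (0.286322, -0.042230) ; Δ = (-0.079067, -0.103084)
  [-2]  conj(Y_{6,-2})(Ω₁) = (-0.358199, 0.126135) ; Y_{6,-2}(Ω₂) = (0.064148, -0.141370) ; Δ = (-0.005146, 0.058730)
  [-1]  conj(Y_{6,-1})(Ω₁) = (-0.015895, -0.092993) ; Y_{6,-1}(Ω₂) = (0.193273, 0.299938) ; Δ = (0.024820, -0.022740)
  [+0]  conj(Y_{6,0})(Ω₁) = (-0.410791, -0.000000) ; Y_{6,0}(Ω₂) = (0.059259, 0.000000) ; Δ = (-0.024343, -0.000000)
  [+1]  conj(Y_{6,1})(Ω₁) = (0.015895, -0.092993) ; Y_{6,1}(Ω₂) = (-0.193273, 0.299938) ; Δ = (0.024820, 0.022740)
  [+2]  conj(Y_{6,2})(Ω₁) = (-0.358199, -0.126135) ; Y_{6,2}(Ω₂) = (0.064148, 0.141370) ; Δ = (-0.005146, -0.058730)
  [+3]  conj(Y_{6,3})(Ω₁) = (0.218297, -0.392224) ; Y_{6,3}(Ω₂) = (-0.286322, -0.042230) ; Δ = (-0.079067, 0.103084)
  [+4]  conj(Y_{6,4})(Ω₁) = (0.204726, 0.164593) ; Y_{6,4}(Ω₂) = (-0.286880, 0.327851) ; Δ = (-0.112694, 0.019901)
  [+5]  conj(Y_{6,5})(Ω₁) = (-0.070559, 0.062431) ; Y_{6,5}(Ω₂) = (0.078487, 0.273423) ; Δ = (-0.022608, -0.014393)
  [+6]  conj(Y_{6,6})(Ω₁) = (-0.010384, -0.016747) ; Y_{6,6}(Ω₂) = (0.093855, 0.028301) ; Δ = (-0.000501, -0.001866)
Accumulated sum (-0.414733, 0.000000); after 4π/(2l+1) scaling, (-0.400899, 0.000000) ⇒ P_6 = -0.400899

-0.400899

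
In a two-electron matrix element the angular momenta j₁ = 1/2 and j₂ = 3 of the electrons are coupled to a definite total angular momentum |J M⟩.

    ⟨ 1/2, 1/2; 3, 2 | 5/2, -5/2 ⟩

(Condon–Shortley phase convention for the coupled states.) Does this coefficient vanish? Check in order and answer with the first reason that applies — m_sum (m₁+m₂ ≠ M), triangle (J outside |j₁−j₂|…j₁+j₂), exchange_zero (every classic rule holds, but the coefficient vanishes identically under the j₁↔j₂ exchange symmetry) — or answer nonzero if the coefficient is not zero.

m_sum

m-sum: m₁+m₂ = 1/2+2 = 5/2, M = -5/2  ✗ ⇒ coefficient is 0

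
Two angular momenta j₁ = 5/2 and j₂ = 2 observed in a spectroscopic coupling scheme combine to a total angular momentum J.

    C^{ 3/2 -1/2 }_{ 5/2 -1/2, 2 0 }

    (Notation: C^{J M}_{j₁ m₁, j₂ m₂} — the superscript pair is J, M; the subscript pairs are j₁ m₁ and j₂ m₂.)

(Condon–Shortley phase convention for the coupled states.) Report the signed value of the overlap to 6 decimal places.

triangle: 3!×2!×1!/7! = 12/5040
(j±m)!: 2!×3!×2!×2!×1!×2! = 96
prefactor² = (2J+1)×Δ×N² = 32/35
  k=1: −1/(1!×2!×2!×1!×0!×0!) = -1/4
  k=2: +1/(2!×1!×1!×0!×1!×1!) = 1/2
Σ = 1/4  ⇒  CG² = 32/35×(1/4)² = 2/35
CG = +√(2/35) = +0.239046

+0.239046  (= +√(2/35))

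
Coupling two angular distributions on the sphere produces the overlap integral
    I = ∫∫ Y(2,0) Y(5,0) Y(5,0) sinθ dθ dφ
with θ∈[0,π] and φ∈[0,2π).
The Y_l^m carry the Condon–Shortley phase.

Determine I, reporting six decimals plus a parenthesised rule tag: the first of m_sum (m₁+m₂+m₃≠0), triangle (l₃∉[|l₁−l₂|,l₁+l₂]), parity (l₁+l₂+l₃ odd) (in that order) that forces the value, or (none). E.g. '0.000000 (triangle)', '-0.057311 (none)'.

0.161739 (none)

Checks pass: Σm=0; 12 even; l₃=5∈[3,7].
(2·2+1)(2·5+1)(2·5+1) = 605
Δ: 2! 2! 8! / 13! → 1/38610
sum: t=0:+1/2880 t=1:−1/576 t=2:+1/2880 = -1/960
3j²(2 5 5; 0 0 0) = Δ·Π!·Σ² = 10/429  (sign +1)
(m-triple is (0,0,0) — same symbol as above.)
combine: 4πI² = 605·10/429·10/429 = 500/1521
take √, sign +1: I = 0.16173926
No selection rule forces the value: the integral is nonzero (none).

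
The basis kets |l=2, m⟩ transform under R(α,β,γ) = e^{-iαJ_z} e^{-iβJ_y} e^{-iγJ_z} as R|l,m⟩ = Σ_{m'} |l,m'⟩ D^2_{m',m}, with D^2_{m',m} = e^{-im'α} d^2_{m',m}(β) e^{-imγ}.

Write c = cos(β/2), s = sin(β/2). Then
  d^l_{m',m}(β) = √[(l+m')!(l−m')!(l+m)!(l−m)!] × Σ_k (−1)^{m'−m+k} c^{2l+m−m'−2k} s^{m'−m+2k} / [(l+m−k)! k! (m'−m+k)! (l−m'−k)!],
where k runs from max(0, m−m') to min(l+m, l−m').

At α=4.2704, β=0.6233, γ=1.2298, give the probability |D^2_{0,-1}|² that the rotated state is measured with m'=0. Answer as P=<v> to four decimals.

First d^2_{0,-1}(β=0.6233), then the phase factors e^{-i(0)α} and e^{-i(-1)γ}:
With c≡cos(β/2)=0.951829 and s≡sin(β/2)=0.306630, N=[2·2·1·6]^{1/2}=4.898979
Admissible k: 0..1 (factorial args all ≥0)
  k=0: (−1)^1·4.8990/(2)·0.9518^3·0.3066^1 = -0.647689
  k=1: (−1)^2·4.8990/(2)·0.9518^1·0.3066^3 = +0.067217
d^2_{0,-1}(0.6233) = -0.647689 +0.067217 = -0.580472
|D^2_{0,-1}|² = |d^2_{0,-1}(β)|² = (-0.580472)² = 0.336948 (the z-rotation phases have unit modulus)

P=0.3369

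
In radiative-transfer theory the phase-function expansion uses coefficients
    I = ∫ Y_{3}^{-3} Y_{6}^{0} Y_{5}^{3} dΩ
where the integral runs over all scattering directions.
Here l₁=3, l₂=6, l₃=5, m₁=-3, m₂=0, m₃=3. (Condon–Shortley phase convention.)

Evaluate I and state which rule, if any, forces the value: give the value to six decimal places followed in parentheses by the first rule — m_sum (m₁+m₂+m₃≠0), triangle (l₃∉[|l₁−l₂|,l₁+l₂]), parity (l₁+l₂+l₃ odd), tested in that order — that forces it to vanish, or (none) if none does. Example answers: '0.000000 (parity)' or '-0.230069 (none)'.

-0.110086 (none)

Rules hold: Σm=0, L=14 even, 3≤5≤9.
N = 7·13·11 = 1001
Δ = 4!·2!·8!/15! = 1/675675
Racah Σ t=1..3: t=1:−1/8640 t=2:+1/2304 t=3:−1/8640 = 7/34560
⇒ 3j(3 6 5; 0 0 0)² = 7/429, sgn -1
Racah Σ t=4..4: t=4:+1/69120 = 1/69120
⇒ 3j(3 6 5; -3 0 3)² = 4/429, sgn +1
4πI² = N·(3j₀)²·(3jₘ)² = 196/1287
I = -1·√(0.152292/4π) = -0.11008644
No selection rule forces the value: the integral is nonzero (none).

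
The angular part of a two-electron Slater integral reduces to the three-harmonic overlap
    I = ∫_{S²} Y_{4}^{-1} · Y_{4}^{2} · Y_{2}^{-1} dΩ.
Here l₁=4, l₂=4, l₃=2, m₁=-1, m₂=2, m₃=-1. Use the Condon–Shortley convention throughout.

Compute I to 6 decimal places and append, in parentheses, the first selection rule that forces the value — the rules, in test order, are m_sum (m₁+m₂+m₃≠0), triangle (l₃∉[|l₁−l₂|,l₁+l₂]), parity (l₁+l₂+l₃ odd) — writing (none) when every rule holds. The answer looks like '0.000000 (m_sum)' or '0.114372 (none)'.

m-sum 0 ✓  L=10 even ✓  0≤2≤8 ✓
Π(2lᵢ+1) = 9×9×5 = 405
triangle coeff Δ(4,4,2) = 1/13860
Σ_t [2,4]: t=2:+1/192 t=3:−1/36 t=4:+1/192 = -5/288
(3j)²=20/693 [(4 4 2; 0 0 0)], sign=-1
Σ_t [4,5]: t=4:+1/96 t=5:−1/240 = 1/160
(3j)²=27/1540 [(4 4 2; -1 2 -1)], sign=-1
⇒ 4πI² = 1215/5929
I = (+1)√(1215/5929/(4π)) = 0.12770047
No selection rule forces the value: the integral is nonzero (none).

0.127700 (none)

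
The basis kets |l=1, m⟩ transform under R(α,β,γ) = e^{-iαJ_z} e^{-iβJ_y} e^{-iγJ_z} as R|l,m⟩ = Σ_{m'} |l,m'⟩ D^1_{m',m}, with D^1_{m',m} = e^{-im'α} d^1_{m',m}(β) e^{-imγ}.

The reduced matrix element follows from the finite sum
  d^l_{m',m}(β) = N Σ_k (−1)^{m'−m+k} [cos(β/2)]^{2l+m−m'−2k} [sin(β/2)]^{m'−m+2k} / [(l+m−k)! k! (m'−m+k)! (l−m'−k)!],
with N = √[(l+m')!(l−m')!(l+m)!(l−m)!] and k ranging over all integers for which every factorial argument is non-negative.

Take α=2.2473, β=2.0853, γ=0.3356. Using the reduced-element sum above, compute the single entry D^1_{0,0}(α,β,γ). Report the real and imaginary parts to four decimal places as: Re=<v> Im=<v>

Re=-0.4921 Im=0.0000

Split into d^1_{0,0}(β=2.0853) × two z-phases.
With c≡cos(β/2)=0.503933 and s≡sin(β/2)=0.863743, N=[1·1·1·1]^{1/2}=1.000000
k: max(0,(0)−(0))=0 … min(1+(0),1−(0))=1
  k=0: (−1)^0·1.0000/(1)·0.5039^2·0.8637^0 = +0.253949
  k=1: (−1)^1·1.0000/(1)·0.5039^0·0.8637^2 = -0.746051
d^1_{0,0}(2.0853) = +0.253949 -0.746051 = -0.492103
Attach z-rotation phases: D = e^{-i(0)(2.2473)}·(-0.492103)·e^{-i(0)(0.3356)} = -0.492103+0.000000i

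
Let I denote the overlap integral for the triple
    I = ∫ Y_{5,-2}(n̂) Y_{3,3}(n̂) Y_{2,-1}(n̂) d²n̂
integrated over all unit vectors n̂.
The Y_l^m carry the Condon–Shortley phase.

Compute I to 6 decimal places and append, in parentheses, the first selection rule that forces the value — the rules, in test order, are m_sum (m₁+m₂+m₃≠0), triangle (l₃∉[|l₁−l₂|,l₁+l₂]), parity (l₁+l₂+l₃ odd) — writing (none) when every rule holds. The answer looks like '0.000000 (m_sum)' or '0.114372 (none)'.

Rules hold: Σm=0, L=10 even, 2≤2≤8.
N = 11·7·5 = 385
Δ = 6!·4!·0!/11! = 1/2310
Racah Σ t=3..3: t=3:−1/144 = -1/144
⇒ 3j(5 3 2; 0 0 0)² = 10/231, sgn -1
Racah Σ t=6..6: t=6:+1/4320 = 1/4320
⇒ 3j(5 3 2; -2 3 -1)² = 1/330, sgn -1
4πI² = N·(3j₀)²·(3jₘ)² = 5/99
I = +1·√(0.0505051/4π) = 0.06339609
No selection rule forces the value: the integral is nonzero (none).

0.063396 (none)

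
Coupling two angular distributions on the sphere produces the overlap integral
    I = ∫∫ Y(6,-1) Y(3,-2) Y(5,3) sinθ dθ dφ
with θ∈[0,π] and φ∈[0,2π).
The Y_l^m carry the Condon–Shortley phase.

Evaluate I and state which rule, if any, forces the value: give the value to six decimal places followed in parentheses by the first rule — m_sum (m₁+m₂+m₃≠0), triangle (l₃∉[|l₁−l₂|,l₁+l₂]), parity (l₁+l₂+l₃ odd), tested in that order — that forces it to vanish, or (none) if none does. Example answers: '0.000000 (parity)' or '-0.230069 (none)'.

m-sum 0 ✓  L=14 even ✓  3≤5≤9 ✓
Π(2lᵢ+1) = 13×7×11 = 1001
triangle coeff Δ(6,3,5) = 1/675675
Σ_t [1,3]: t=1:−1/8640 t=2:+1/2304 t=3:−1/8640 = 7/34560
(3j)²=7/429 [(6 3 5; 0 0 0)], sign=-1
Σ_t [0,1]: t=0:+1/120960 t=1:−1/17280 = -1/20160
(3j)²=64/3003 [(6 3 5; -1 -2 3)], sign=-1
⇒ 4πI² = 448/1287
I = (+1)√(448/1287/(4π)) = 0.16643505
No selection rule forces the value: the integral is nonzero (none).

0.166435 (none)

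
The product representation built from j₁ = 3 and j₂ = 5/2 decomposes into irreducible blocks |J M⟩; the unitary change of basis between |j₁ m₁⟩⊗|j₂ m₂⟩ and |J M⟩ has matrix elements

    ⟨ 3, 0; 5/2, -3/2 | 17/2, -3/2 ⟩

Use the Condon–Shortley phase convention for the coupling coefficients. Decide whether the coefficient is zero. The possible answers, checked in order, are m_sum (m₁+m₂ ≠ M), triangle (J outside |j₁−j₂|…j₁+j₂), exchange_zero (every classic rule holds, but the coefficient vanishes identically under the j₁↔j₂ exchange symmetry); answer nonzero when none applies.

triangle

m-sum: m₁+m₂ = 0+(-3/2) = -3/2, M = -3/2  ✓
triangle: need |j₁−j₂| ≤ J ≤ j₁+j₂, i.e. J ∈ [1/2, 11/2]; J = 17/2 is outside ✗ ⇒ coefficient is 0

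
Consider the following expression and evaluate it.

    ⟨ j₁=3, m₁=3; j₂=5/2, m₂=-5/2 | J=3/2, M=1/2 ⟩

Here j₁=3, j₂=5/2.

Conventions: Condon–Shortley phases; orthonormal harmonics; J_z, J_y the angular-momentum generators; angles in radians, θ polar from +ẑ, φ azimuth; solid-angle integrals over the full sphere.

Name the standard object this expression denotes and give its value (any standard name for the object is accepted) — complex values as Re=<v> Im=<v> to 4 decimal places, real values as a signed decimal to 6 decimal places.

Clebsch–Gordan coefficient, +√(5/14) ≈ +0.597614

This is a Clebsch–Gordan (vector-coupling) coefficient.
triangle: 4!*2!*1!/8! = 48/40320
(j±m)!: 6!*0!*0!*5!*2!*1! = 172800
prefactor² = (2J+1)*Δ*N² = 5760/7
  k=0: +1/(0!*4!*0!*0!*2!*1!) = 1/48
Σ = 1/48  ⇒  CG² = 5760/7*(1/48)² = 5/14
CG = +√(5/14) = +0.597614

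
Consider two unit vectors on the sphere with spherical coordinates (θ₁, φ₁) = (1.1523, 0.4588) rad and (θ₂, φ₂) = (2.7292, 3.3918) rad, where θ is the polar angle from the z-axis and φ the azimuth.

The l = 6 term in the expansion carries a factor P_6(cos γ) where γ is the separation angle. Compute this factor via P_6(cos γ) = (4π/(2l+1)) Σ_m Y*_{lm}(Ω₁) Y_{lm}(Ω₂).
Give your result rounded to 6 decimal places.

-0.223193

Expand P_6 via completeness: Σ_{m} conj(Y_{6,m}) at Ω₁ times Y_{6,m} at Ω₂ —
  term(m=-6) = (0.000177, 0.000534)   from Y*(Ω₁)=(-0.260113, 0.106554), Y(Ω₂)=(0.000139, -0.001998)
  term(m=-5) = (0.003459, 0.005933)   from Y*(Ω₁)=(-0.286612, 0.324680), Y(Ω₂)=(0.004985, -0.015054)
  term(m=-4) = (0.010339, 0.011405)   from Y*(Ω₁)=(-0.053070, 0.196018), Y(Ω₂)=(0.040903, -0.063819)
  term(m=-3) = (-0.046383, -0.033520)   from Y*(Ω₁)=(-0.046159, -0.234448), Y(Ω₂)=(0.175135, -0.163359)
  term(m=-2) = (-0.127522, -0.056518)   from Y*(Ω₁)=(-0.177249, -0.231619), Y(Ω₂)=(0.419608, -0.229459)
  term(m=-1) = (0.065687, 0.013904)   from Y*(Ω₁)=(0.129686, 0.064059), Y(Ω₂)=(0.449736, -0.114936)
  term(m=+0) = (-0.042407, 0.000000)   from Y*(Ω₁)=(0.304484, -0.000000), Y(Ω₂)=(-0.139274, 0.000000)
  term(m=+1) = (0.065687, -0.013904)   from Y*(Ω₁)=(-0.129686, 0.064059), Y(Ω₂)=(-0.449736, -0.114936)
  term(m=+2) = (-0.127522, 0.056518)   from Y*(Ω₁)=(-0.177249, 0.231619), Y(Ω₂)=(0.419608, 0.229459)
  term(m=+3) = (-0.046383, 0.033520)   from Y*(Ω₁)=(0.046159, -0.234448), Y(Ω₂)=(-0.175135, -0.163359)
  term(m=+4) = (0.010339, -0.011405)   from Y*(Ω₁)=(-0.053070, -0.196018), Y(Ω₂)=(0.040903, 0.063819)
  term(m=+5) = (0.003459, -0.005933)   from Y*(Ω₁)=(0.286612, 0.324680), Y(Ω₂)=(-0.004985, -0.015054)
  term(m=+6) = (0.000177, -0.000534)   from Y*(Ω₁)=(-0.260113, -0.106554), Y(Ω₂)=(0.000139, 0.001998)
Total Σ_m = (-0.230895, -0.000000). Multiply by 0.966644: (-0.223193, -0.000000). P_6(cos γ) = -0.223193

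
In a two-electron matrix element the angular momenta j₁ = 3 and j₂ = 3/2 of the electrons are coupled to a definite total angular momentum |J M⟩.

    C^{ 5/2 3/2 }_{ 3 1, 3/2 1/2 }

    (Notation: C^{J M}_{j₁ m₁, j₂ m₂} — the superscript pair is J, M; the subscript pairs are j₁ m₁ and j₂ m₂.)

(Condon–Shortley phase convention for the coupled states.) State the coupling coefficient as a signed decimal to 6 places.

−√(7/20) ≈ -0.591608

triangle: 2!*4!*1!/8! = 48/40320
(j±m)!: 4!*2!*2!*1!*4!*1! = 2304
prefactor² = (2J+1)*Δ*N² = 576/35
  k=1: −1/(1!*1!*1!*1!*3!*0!) = -1/6
  k=2: +1/(2!*0!*0!*0!*4!*1!) = 1/48
Σ = -7/48  ⇒  CG² = 576/35*(-7/48)² = 7/20
CG = −√(7/20) = -0.591608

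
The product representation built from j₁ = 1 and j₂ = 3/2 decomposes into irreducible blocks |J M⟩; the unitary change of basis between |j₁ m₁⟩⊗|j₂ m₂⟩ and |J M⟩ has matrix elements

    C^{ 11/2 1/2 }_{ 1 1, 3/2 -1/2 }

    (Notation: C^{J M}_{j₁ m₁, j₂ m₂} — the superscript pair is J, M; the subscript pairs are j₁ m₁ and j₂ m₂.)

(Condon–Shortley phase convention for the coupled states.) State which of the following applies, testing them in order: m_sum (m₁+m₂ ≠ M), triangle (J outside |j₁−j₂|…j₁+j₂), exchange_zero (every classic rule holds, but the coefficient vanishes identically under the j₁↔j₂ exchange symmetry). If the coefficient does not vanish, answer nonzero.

triangle

m-sum: m₁+m₂ = 1+(-1/2) = 1/2, M = 1/2  ✓
triangle: need |j₁−j₂| ≤ J ≤ j₁+j₂, i.e. J ∈ [1/2, 5/2]; J = 11/2 is outside ✗ ⇒ coefficient is 0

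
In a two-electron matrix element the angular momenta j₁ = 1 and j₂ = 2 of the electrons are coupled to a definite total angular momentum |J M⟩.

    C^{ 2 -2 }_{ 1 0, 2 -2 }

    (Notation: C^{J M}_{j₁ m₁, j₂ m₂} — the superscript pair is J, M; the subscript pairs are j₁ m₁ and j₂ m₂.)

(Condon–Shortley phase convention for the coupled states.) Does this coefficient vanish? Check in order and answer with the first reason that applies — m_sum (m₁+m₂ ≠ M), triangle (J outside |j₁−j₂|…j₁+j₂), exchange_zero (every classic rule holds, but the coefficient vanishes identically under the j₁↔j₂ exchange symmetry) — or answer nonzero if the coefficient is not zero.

nonzero

m-sum: m₁+m₂ = 0+(-2) = -2, M = -2  ✓
triangle: |j₁−j₂| = 1 ≤ J = 2 ≤ j₁+j₂ = 3  ✓
exchange: j₁≠j₂ or m₁≠m₂ — the exchange symmetry imposes no constraint here
value check: CG = +√(2/3) = +0.816497 ≠ 0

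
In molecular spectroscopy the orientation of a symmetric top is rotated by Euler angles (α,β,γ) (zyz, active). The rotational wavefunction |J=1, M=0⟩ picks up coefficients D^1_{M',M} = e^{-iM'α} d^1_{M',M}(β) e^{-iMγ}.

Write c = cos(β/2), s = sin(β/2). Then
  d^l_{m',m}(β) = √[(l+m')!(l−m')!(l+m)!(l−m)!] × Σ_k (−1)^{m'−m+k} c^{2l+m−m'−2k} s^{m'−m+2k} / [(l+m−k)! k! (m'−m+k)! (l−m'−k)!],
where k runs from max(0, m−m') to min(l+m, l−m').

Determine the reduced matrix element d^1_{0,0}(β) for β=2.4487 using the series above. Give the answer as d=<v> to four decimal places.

d=-0.7694

d^1_{0,0}(β=2.4487) via the finite sum:
c=cos(2.448700/2)=0.339557, s=sin(2.448700/2)=0.940585; N=√[1·1·1·1]=1.000000
k∈{0,1} keeps every argument non-negative
  k=0: (−1)^0·1.0000/(1)·0.3396^2·0.9406^0 = +0.115299
  k=1: (−1)^1·1.0000/(1)·0.3396^0·0.9406^2 = -0.884701
d^1_{0,0}(2.4487) = +0.115299 -0.884701 = -0.769402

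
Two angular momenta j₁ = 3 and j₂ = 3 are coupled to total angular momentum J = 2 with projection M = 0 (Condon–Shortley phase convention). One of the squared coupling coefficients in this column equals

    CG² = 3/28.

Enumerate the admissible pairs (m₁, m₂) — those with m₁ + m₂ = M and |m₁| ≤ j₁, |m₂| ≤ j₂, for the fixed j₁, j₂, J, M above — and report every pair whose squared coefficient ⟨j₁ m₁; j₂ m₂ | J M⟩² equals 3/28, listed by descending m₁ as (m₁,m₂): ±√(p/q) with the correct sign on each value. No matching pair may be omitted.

(1,-1): −√(3/28); (-1,1): −√(3/28)

Admissible pairs with m₁+m₂ = M = 0: (-3,3), (-2,2), (-1,1), (0,0), (1,-1), (2,-2), (3,-3)
  (m₁,m₂)=(3,-3): CG² = 25/84, CG = +√(25/84)
  (m₁,m₂)=(2,-2): CG² = 0/1, CG = 0
  (m₁,m₂)=(1,-1): CG² = 3/28, CG = −√(3/28)   ← matches the target
  (m₁,m₂)=(0,0): CG² = 4/21, CG = +√(4/21)
  (m₁,m₂)=(-1,1): CG² = 3/28, CG = −√(3/28)   ← matches the target
  (m₁,m₂)=(-2,2): CG² = 0/1, CG = 0
  (m₁,m₂)=(-3,3): CG² = 25/84, CG = +√(25/84)
Pairs with CG² = 3/28: (1,-1): −√(3/28); (-1,1): −√(3/28)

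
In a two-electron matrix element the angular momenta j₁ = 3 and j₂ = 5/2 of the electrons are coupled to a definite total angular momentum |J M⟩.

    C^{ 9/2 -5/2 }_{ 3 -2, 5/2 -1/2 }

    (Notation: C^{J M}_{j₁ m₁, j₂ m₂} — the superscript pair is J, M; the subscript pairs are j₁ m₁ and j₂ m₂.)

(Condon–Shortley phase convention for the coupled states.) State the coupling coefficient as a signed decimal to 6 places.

-0.497468  (= −√(49/198))

j₁+j₂−J=1  J+j₁−j₂=5  J−j₁+j₂=4  j₁+j₂+J+1=11
(j₁±m₁, j₂±m₂, J±M) = (1,5,2,3,2,7)
P² = 115200/11
sum k=0..1:
  [0] +1/480 = 1/480
  [1] −1/144 = -1/144
S = -7/1440
C² = P²·S² = 49/198 ; C = -0.497468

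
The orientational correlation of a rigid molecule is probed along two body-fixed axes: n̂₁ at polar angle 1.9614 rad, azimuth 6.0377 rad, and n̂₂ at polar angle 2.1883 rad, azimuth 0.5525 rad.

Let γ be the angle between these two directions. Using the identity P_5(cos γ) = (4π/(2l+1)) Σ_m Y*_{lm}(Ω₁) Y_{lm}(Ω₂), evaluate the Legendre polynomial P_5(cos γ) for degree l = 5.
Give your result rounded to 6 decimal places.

Expand P_5 via completeness: Σ_{m} conj(Y_{5,m}) at Ω₁ times Y_{5,m} at Ω₂ —
  term(m=-5) = -0.03469 + 0.03936j   from Y*(Ω₁)=0.10563 - 0.29544j, Y(Ω₂)=-0.15535 - 0.06189j
  term(m=-4) = -0.15323 + 0.00772j   from Y*(Ω₁)=-0.22691 + 0.33974j, Y(Ω₂)=0.22403 + 0.30139j
  term(m=-3) = -0.02312 - 0.02143j   from Y*(Ω₁)=0.06174 - 0.05598j, Y(Ω₂)=-0.03275 - 0.37680j
  term(m=-2) = 0.00003 + 0.00116j   from Y*(Ω₁)=0.27495 - 0.14700j, Y(Ω₂)=-0.00168 + 0.00334j
  term(m=-1) = 0.04234 - 0.04342j   from Y*(Ω₁)=-0.16898 + 0.04234j, Y(Ω₂)=-0.29636 + 0.18272j
  term(m=+0) = -0.02582 + 0.00000j   from Y*(Ω₁)=-0.27502 + 0.00000j, Y(Ω₂)=0.09389 + 0.00000j
  term(m=+1) = 0.04234 + 0.04342j   from Y*(Ω₁)=0.16898 + 0.04234j, Y(Ω₂)=0.29636 + 0.18272j
  term(m=+2) = 0.00003 - 0.00116j   from Y*(Ω₁)=0.27495 + 0.14700j, Y(Ω₂)=-0.00168 - 0.00334j
  term(m=+3) = -0.02312 + 0.02143j   from Y*(Ω₁)=-0.06174 - 0.05598j, Y(Ω₂)=0.03275 - 0.37680j
  term(m=+4) = -0.15323 - 0.00772j   from Y*(Ω₁)=-0.22691 - 0.33974j, Y(Ω₂)=0.22403 - 0.30139j
  term(m=+5) = -0.03469 - 0.03936j   from Y*(Ω₁)=-0.10563 - 0.29544j, Y(Ω₂)=0.15535 - 0.06189j
Σ over m = -0.36315 + 0.00000j; ×(4π/11) → -0.41486 + 0.00000j. Real part: -0.414861

-0.414861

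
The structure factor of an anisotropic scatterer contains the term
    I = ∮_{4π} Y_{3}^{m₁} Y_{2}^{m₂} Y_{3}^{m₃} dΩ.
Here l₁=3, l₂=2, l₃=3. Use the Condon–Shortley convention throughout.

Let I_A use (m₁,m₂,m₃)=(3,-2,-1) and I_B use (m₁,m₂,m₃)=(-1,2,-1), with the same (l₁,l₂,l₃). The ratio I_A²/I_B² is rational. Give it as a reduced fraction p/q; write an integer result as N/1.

5/12

Same 3,2,3: normalisation and zero-m 3j drop out of the ratio.
A: Δ: 2! 4! 2! / 9! → 1/3780; sum: t=0:+1/96 = 1/96; 3j²(3 2 3; 3 -2 -1) = Δ·Π!·Σ² = 1/42  (sign +1)
B: Δ: 2! 4! 2! / 9! → 1/3780; sum: t=2:+1/16 = 1/16; 3j²(3 2 3; -1 2 -1) = Δ·Π!·Σ² = 2/35  (sign +1)
I_A²/I_B² = (1/42)/(2/35) = 5/12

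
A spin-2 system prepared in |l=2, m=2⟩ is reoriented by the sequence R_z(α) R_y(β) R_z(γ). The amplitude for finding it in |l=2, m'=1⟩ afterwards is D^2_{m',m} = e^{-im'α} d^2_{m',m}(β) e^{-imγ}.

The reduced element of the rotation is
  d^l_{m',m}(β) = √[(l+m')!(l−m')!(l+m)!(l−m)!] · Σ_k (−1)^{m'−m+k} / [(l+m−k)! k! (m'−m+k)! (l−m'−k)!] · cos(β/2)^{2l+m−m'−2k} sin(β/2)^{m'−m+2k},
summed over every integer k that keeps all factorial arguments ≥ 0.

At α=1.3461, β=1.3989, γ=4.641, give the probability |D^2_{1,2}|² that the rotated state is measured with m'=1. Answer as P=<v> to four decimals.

Split into d^2_{1,2}(β=1.3989) × two z-phases.
c=cos(1.398900/2)=0.765196, s=sin(1.398900/2)=0.643797; N=√[6·1·24·1]=12.000000
The bounds max(0,m−m')=1 and min(l+m,l−m')=1 give 1 term
  k=1: (−1)^0·12.0000/(6)·0.7652^3·0.6438^1 = +0.576896
d^2_{1,2}(1.3989) = +0.576896
|D^2_{1,2}|² = |d^2_{1,2}(β)|² = (+0.576896)² = 0.332809 (the z-rotation phases have unit modulus)

P=0.3328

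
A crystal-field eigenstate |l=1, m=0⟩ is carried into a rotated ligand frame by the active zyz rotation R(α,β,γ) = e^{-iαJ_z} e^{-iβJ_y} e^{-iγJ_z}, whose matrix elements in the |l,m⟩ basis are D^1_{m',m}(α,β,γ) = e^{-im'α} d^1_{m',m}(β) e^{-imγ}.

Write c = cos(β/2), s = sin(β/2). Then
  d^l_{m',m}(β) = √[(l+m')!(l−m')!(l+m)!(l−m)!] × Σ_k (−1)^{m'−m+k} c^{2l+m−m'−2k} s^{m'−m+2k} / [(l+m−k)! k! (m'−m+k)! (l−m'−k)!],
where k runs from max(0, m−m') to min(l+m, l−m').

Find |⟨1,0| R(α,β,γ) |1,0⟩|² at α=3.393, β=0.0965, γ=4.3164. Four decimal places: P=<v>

First d^1_{0,0}(β=0.0965), then the phase factors e^{-i(0)α} and e^{-i(0)γ}:
With c≡cos(β/2)=0.998836 and s≡sin(β/2)=0.048231, N=[1·1·1·1]^{1/2}=1.000000
Admissible k: 0..1 (factorial args all ≥0)
  k=0: (−1)^0·1.0000/(1)·0.9988^2·0.0482^0 = +0.997674
  k=1: (−1)^1·1.0000/(1)·0.9988^0·0.0482^2 = -0.002326
d^1_{0,0}(0.0965) = +0.997674 -0.002326 = +0.995347
|D^1_{0,0}|² = |d^1_{0,0}(β)|² = (+0.995347)² = 0.990717 (the z-rotation phases have unit modulus)

P=0.9907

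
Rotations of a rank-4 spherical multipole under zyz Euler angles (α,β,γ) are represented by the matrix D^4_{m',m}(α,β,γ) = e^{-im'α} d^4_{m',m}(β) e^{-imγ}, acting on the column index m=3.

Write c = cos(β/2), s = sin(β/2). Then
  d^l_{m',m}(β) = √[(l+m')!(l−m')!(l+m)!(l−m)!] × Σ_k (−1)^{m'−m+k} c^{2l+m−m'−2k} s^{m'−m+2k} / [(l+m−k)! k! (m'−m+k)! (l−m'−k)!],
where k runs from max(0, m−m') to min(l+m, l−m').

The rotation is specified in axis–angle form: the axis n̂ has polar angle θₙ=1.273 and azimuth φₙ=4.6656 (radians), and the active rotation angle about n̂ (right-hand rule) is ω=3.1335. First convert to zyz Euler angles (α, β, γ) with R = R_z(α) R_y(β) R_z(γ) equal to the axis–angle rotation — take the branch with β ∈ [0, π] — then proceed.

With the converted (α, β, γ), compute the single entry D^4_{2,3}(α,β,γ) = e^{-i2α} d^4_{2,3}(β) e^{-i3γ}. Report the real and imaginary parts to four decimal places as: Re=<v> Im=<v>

Re=0.0005 Im=-0.0207

Axis–angle → zyz. n̂ = (sinθₙcosφₙ, sinθₙsinφₙ, cosθₙ) = (-0.044713, -0.954939, +0.293414), ω = 3.1335.
R = I cosω + sinω [n̂]ₓ + (1−cosω) n̂n̂ᵀ gives
  R = [-0.995969, +0.083021, -0.033966; +0.087770, +0.823820, -0.560014; -0.018511, -0.560738, -0.827786]
β = atan2(√(R₁₃²+R₂₃²), R₃₃) = 2.545947; α = atan2(R₂₃, R₁₃) mod 2π = 4.651810; γ = atan2(R₃₂, −R₃₁) mod 2π = 4.745388
Split into d^4_{2,3}(β=2.5459) × two z-phases.
c=cos(2.545947/2)=0.293440, s=sin(2.545947/2)=0.955978; N=√[720·2·5040·1]=2693.993318
k: max(0,(3)−(2))=1 … min(4+(3),4−(2))=2
  k=1: (−1)^0·2693.9933/(720)·0.2934^7·0.9560^1 = +0.000670
  k=2: (−1)^1·2693.9933/(240)·0.2934^5·0.9560^3 = -0.021336
d^4_{2,3}(2.5459) = +0.000670 -0.021336 = -0.020666
Phases: e^{-i·(2)·4.6518}=-0.992669-0.120861i, e^{-i·(3)·4.7454}=-0.098836-0.995104i ⇒ D=+0.000458-0.020661i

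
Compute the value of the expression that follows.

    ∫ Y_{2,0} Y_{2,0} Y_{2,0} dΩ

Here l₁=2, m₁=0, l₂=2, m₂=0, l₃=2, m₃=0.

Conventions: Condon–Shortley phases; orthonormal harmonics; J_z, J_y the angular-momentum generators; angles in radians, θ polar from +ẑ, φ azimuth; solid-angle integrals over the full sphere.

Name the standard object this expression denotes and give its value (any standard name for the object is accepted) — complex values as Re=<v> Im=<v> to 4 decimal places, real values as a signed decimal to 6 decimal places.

Gaunt coefficient, +0.180224

This is a Gaunt coefficient — the integral of a triple product of spherical harmonics over the sphere.
m-sum 0 ✓  L=6 even ✓  0≤2≤4 ✓
Π(2lᵢ+1) = 5×5×5 = 125
triangle coeff Δ(2,2,2) = 1/630
Σ_t [0,2]: t=0:+1/8 t=1:−1/1 t=2:+1/8 = -3/4
(3j)²=2/35 [(2 2 2; 0 0 0)], sign=-1
(m-triple is (0,0,0) — same symbol as above.)
⇒ 4πI² = 20/49
I = (+1)√(20/49/(4π)) = 0.18022375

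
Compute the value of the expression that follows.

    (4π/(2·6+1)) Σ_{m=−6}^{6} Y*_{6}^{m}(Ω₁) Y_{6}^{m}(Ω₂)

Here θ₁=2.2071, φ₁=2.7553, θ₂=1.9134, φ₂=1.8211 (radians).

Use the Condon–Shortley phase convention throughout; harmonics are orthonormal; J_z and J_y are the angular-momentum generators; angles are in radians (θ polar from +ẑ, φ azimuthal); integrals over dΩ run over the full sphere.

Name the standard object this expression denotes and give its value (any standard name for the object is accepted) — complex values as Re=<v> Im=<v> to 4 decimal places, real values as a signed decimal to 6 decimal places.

Legendre polynomial (addition theorem), +0.034790

This sum is the spherical-harmonic addition theorem: it equals the Legendre polynomial P_l(cos γ) of the angle γ between the two directions.
Addition theorem: P_6(cos γ) = (4π/13) Σ_m Y*_{lm}(Ω₁) Y_{lm}(Ω₂), m = −6…6:
  m=-6: Y*=-0.088850-0.095957i  Y=-0.023246+0.336489i  product +0.034354-0.027666i
  m=-5: Y*=-0.118113-0.313162i  Y=+0.395675+0.130806i  product -0.005771-0.139360i
  m=-4: Y*=+0.011034-0.430473i  Y=+0.036557-0.057087i  product -0.024171-0.016367i
  m=-3: Y*=+0.071291-0.163169i  Y=+0.219400+0.235080i  product +0.053999-0.019040i
  m=-2: Y*=-0.187291+0.182552i  Y=+0.154905-0.084747i  product -0.013542+0.044151i
  m=-1: Y*=-0.269681+0.109687i  Y=+0.065696+0.256960i  product -0.045902-0.062091i
  m=+0: Y*=+0.188857-0.000000i  Y=+0.201510+0.000000i  product +0.038057+0.000000i
  m=+1: Y*=+0.269681+0.109687i  Y=-0.065696+0.256960i  product -0.045902+0.062091i
  m=+2: Y*=-0.187291-0.182552i  Y=+0.154905+0.084747i  product -0.013542-0.044151i
  m=+3: Y*=-0.071291-0.163169i  Y=-0.219400+0.235080i  product +0.053999+0.019040i
  m=+4: Y*=+0.011034+0.430473i  Y=+0.036557+0.057087i  product -0.024171+0.016367i
  m=+5: Y*=+0.118113-0.313162i  Y=-0.395675+0.130806i  product -0.005771+0.139360i
  m=+6: Y*=-0.088850+0.095957i  Y=-0.023246-0.336489i  product +0.034354+0.027666i
Total Σ_m = +0.035991+0.000000i. Multiply by 0.966644: +0.034790+0.000000i. P_6(cos γ) = 0.034790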